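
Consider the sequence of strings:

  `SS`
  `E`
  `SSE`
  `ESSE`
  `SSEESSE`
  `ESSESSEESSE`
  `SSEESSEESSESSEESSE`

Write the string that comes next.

This is a Fibonacci-style word recurrence s(k) = s(k−2)·s(k−1): e.g. SS·E = SSE.
Continuing: ESSESSEESSE · SSEESSEESSESSEESSE gives term 8.

ESSESSEESSESSEESSEESSESSEESSE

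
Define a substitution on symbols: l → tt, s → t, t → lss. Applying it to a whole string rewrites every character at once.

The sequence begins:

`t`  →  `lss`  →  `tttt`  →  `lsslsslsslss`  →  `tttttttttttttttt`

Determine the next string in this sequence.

Replace each of the 16 characters of tttttttttttttttt in place — lss lss lss lss lss lss lss lss lss lss lss lss lss lss lss lss — and concatenate.

lsslsslsslsslsslsslsslsslsslsslsslsslsslsslsslss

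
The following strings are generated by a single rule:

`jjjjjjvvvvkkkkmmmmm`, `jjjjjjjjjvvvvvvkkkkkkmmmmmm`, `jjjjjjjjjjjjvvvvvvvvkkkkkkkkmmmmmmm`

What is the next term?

Each string has the form j^{3n} v^{2n} k^{2n} m^{n+3}, where the shown terms are n = 2, 3, 4.
Setting n = 5 gives 15, 10, 10, 8 characters in each block.

jjjjjjjjjjjjjjjvvvvvvvvvvkkkkkkkkkkmmmmmmmm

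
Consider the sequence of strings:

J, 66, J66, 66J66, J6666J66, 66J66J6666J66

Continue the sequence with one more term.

Each term (from the third on) is the two preceding terms concatenated in order: term 3 = J·66 = J66.
So term 7 is J6666J66·66J66J6666J66.

J6666J6666J66J6666J66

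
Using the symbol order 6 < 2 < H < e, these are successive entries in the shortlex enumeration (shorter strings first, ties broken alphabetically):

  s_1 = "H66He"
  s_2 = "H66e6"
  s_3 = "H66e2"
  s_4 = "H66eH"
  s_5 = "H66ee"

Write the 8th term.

H626H

Continuing the enumeration 3 steps past H66ee: H66ee → H6266 → H6262 → (answer).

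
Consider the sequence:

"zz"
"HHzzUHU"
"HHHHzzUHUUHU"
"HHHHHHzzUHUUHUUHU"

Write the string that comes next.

s(k+1) = HH·s(k)·UHU, so each term gains HH as a prefix and UHU as a suffix.
So the next term is HH·HHHHHHzzUHUUHUUHU·UHU.

HHHHHHHHzzUHUUHUUHUUHU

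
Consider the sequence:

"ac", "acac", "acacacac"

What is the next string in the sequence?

s(k+1) = s(k)·s(k) — each term doubles the last.
So the next term is two copies of acacacac.

acacacacacacacac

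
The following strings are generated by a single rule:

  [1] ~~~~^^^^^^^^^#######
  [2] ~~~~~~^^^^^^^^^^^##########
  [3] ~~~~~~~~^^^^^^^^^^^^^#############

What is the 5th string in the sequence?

~~~~~~~~~~~~^^^^^^^^^^^^^^^^^###################

The n-th term is 2n-2 ~'s then 2n+3 ^'s then 3n-2 #'s, where the shown terms are n = 3, 4, 5.
At n = 7 the blocks have lengths 12, 17, 19.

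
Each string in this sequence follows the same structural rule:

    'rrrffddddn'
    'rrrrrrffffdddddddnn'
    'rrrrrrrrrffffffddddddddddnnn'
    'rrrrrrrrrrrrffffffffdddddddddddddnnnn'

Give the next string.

rrrrrrrrrrrrrrrffffffffffddddddddddddddddnnnnn

Reading off run lengths: r runs 3, 6, 9, 12; f runs 2, 4, 6, 8; d runs 4, 7, 10, 13; n runs 1, 2, 3, 4 — each is linear in n (n = 1, 2, …).
At n = 5 the blocks have lengths 15, 10, 16, 5.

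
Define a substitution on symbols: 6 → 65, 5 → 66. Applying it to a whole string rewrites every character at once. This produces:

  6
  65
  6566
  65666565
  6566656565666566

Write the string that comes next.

65666565656665666566656565666565

Applying the rule to each of the 16 symbols of 6566656565666566 gives the pieces 65 66 65 65 65 66 65 66 65 66 65 65 65 66 65 65, which concatenate to the answer.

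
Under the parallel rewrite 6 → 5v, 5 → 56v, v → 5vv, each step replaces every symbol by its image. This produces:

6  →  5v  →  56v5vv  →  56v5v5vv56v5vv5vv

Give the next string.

Replace each of the 17 characters of 56v5v5vv56v5vv5vv in place — 56v 5v 5vv 56v 5vv 56v 5vv 5vv 56v 5v 5vv 56v 5vv 5vv 56v 5vv 5vv — and concatenate.

56v5v5vv56v5vv56v5vv5vv56v5v5vv56v5vv5vv56v5vv5vv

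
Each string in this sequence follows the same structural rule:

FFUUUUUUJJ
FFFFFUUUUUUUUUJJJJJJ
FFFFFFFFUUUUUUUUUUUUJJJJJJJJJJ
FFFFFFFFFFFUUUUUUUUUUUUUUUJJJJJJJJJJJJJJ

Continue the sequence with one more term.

FFFFFFFFFFFFFFUUUUUUUUUUUUUUUUUUJJJJJJJJJJJJJJJJJJ

Reading off run lengths: F runs 2, 5, 8, 11; U runs 6, 9, 12, 15; J runs 2, 6, 10, 14 — each is linear in n (n = 1, 2, …).
At n = 5 the blocks have lengths 14, 18, 18.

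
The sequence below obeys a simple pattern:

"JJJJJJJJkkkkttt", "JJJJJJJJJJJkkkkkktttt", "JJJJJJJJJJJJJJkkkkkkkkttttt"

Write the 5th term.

The n-th term is 3n+2 J's then 2n k's then n+1 t's, where the shown terms are n = 2, 3, 4.
Setting n = 6 gives 20, 12, 7 characters in each block.

JJJJJJJJJJJJJJJJJJJJkkkkkkkkkkkkttttttt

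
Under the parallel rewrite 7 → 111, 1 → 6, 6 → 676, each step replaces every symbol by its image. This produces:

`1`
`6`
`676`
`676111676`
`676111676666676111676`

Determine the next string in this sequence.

Rewriting the 21 symbols of 676111676666676111676 one by one yields 676 111 676 6 6 6 676 111 676 676 676 676 676 111 676 6 6 6 676 111 676; concatenated:

676111676666676111676676676676676111676666676111676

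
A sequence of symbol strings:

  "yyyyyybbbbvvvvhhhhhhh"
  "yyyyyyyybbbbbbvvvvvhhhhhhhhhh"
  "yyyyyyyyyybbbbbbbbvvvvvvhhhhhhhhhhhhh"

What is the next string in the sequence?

yyyyyyyyyyyybbbbbbbbbbvvvvvvvhhhhhhhhhhhhhhhh

The n-th term is 2n+2 y's then 2n b's then n+2 v's then 3n+1 h's, where the shown terms are n = 2, 3, 4.
At n = 5 the blocks have lengths 12, 10, 7, 16.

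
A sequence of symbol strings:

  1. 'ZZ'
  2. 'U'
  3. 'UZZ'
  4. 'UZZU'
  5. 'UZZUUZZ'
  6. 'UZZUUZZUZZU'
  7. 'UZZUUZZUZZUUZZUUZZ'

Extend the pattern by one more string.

Each term (from the third on) is the previous term followed by the one before it: term 3 = U·ZZ = UZZ.
The next term joins UZZUUZZUZZUUZZUUZZ and UZZUUZZUZZU.

UZZUUZZUZZUUZZUUZZUZZUUZZUZZU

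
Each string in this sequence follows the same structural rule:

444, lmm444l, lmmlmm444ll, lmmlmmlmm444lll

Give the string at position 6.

lmmlmmlmmlmmlmm444lllll

Each term wraps the previous one in lmm on the left and l on the right.
From lmmlmmlmm444lll, 2 further steps: lmmlmmlmm444lll → lmmlmmlmmlmm444llll → (answer).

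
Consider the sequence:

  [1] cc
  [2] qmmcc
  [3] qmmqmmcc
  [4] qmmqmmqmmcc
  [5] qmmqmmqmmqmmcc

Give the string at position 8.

qmmqmmqmmqmmqmmqmmqmmcc

The strings grow by a fixed prefix qmm each time.
From qmmqmmqmmqmmcc, 3 further steps: qmmqmmqmmqmmcc → qmmqmmqmmqmmqmmcc → qmmqmmqmmqmmqmmqmmcc → (answer).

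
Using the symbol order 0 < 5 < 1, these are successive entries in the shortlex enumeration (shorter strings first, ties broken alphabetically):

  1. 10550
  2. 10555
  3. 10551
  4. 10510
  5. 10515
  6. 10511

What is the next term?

10100

Find the rightmost character of 10511 below 1, bump it to the next letter, and reset everything to its right to 0.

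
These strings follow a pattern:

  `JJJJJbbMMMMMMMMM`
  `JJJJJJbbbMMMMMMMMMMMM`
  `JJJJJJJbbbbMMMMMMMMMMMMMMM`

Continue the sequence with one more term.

JJJJJJJJbbbbbMMMMMMMMMMMMMMMMMM

Term n consists of n+2 J's, followed by n-1 b's, followed by 3n M's, where the shown terms are n = 3, 4, 5.
At n = 6 the blocks have lengths 8, 5, 18.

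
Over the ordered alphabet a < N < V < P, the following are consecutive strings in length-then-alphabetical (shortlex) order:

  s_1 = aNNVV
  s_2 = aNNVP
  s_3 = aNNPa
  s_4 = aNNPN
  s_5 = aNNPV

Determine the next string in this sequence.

aNNPP

Treat aNNPV as a base-4 numeral over the given alphabet and add one, carrying through any trailing P's.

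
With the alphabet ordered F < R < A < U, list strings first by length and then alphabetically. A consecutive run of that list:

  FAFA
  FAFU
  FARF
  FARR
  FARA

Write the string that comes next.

FARU

Treat FARA as a base-4 numeral over the given alphabet and add one, carrying through any trailing U's.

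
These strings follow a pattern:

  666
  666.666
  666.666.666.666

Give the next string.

s(k+1) = s(k)·.·s(k) — each term doubles the last with '.' between the halves.
One more doubling of 666.666.666.666 gives the answer.

666.666.666.666.666.666.666.666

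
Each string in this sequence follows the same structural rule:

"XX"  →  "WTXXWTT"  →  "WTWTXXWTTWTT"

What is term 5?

Each term wraps the previous one in WT on the left and WTT on the right.
From WTWTXXWTTWTT, 2 further steps: WTWTXXWTTWTT → WTWTWTXXWTTWTTWTT → (answer).

WTWTWTWTXXWTTWTTWTTWTT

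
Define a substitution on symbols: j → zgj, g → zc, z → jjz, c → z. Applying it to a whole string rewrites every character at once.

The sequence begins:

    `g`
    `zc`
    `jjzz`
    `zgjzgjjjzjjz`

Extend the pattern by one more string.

jjzzczgjjjzzczgjzgjzgjjjzzgjzgjjjz

Apply φ to zgjzgjjjzjjz symbol by symbol: z→jjz, g→zc, j→zgj, z→jjz, g→zc, j→zgj, j→zgj, j→zgj, z→jjz, j→zgj, j→zgj, z→jjz; joined: jjz zc zgj jjz zc zgj zgj zgj jjz zgj zgj jjz.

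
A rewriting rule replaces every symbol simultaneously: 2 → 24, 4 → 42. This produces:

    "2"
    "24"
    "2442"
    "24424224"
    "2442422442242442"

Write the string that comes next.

24424224422424424224244224424224

φ(2442422442242442) expands symbol-by-symbol to 24 42 42 24 42 24 24 42 42 24 24 42 24 42 42 24; joining the 16 pieces gives the next term.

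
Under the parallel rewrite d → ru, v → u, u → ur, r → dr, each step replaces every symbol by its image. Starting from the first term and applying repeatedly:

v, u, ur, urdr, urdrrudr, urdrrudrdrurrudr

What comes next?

urdrrudrdrurrudrrudrurdrdrurrudr

Applying the rule to each of the 16 symbols of urdrrudrdrurrudr gives the pieces ur dr ru dr dr ur ru dr ru dr ur dr dr ur ru dr, which concatenate to the answer.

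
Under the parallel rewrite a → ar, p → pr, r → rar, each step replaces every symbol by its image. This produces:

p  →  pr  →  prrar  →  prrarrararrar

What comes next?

prrarrararrarrararrararrarrararrar

Applying the rule to each of the 13 symbols of prrarrararrar gives the pieces pr rar rar ar rar rar ar rar ar rar rar ar rar, which concatenate to the answer.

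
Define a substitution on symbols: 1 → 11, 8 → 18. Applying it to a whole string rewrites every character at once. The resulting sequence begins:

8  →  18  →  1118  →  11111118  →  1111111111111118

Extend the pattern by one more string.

Rewriting the 16 symbols of 1111111111111118 one by one yields 11 11 11 11 11 11 11 11 11 11 11 11 11 11 11 18; concatenated:

11111111111111111111111111111118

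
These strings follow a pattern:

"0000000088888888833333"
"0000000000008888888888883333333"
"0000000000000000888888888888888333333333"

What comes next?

0000000000000000000088888888888888888833333333333

Term n consists of 4n 0's, followed by 3n+3 8's, followed by 2n+1 3's, where the shown terms are n = 2, 3, 4.
At n = 5 the blocks have lengths 20, 18, 11.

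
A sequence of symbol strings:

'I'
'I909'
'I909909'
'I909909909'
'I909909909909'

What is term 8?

Every step adds 909 to the end: s(k+1) = s(k)·909.
From I909909909909, 3 further steps: I909909909909 → I909909909909909 → I909909909909909909 → (answer).

I909909909909909909909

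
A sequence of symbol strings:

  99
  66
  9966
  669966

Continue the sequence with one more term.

9966669966

This is a Fibonacci-style word recurrence s(k) = s(k−2)·s(k−1): e.g. 99·66 = 9966.
Continuing: 9966 · 669966 gives term 5.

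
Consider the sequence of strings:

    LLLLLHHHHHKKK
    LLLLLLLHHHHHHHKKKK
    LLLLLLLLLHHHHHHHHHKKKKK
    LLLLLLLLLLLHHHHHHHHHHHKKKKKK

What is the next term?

LLLLLLLLLLLLLHHHHHHHHHHHHHKKKKKKK

Each string has the form L^{2n+1} H^{2n+1} K^{n+1}, where the shown terms are n = 2, 3, 4, 5.
Setting n = 6 gives 13, 13, 7 characters in each block.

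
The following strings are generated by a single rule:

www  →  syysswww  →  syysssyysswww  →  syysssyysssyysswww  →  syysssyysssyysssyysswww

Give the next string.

syysssyysssyysssyysssyysswww

Every step adds syyss at the front: s(k+1) = syyss·s(k).
One more step from syysssyysssyysssyysswww gives the answer.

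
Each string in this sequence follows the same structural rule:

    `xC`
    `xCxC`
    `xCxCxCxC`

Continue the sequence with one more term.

Every step duplicates the string.
One more doubling of xCxCxCxC gives the answer.

xCxCxCxCxCxCxCxC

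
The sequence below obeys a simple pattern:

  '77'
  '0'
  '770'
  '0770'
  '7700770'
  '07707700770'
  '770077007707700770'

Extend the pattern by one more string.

07707700770770077007707700770

Each term (from the third on) is the two preceding terms concatenated in order: term 3 = 77·0 = 770.
So term 8 is 07707700770·770077007707700770.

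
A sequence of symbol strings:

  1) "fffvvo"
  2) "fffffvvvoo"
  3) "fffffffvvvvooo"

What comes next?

fffffffffvvvvvoooo

Each string has the form f^{2n-1} v^{n} o^{n-1}, where the shown terms are n = 2, 3, 4.
Setting n = 5 gives 9, 5, 4 characters in each block.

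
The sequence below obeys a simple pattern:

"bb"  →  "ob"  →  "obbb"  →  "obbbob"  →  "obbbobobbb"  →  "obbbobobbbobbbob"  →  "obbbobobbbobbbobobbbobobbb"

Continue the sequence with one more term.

From term 3 onward, concatenate the last term with the second-to-last: ob·bb = obbb, obbb·ob = obbbob, …
The next term joins obbbobobbbobbbobobbbobobbb and obbbobobbbobbbob.

obbbobobbbobbbobobbbobobbbobbbobobbbobbbob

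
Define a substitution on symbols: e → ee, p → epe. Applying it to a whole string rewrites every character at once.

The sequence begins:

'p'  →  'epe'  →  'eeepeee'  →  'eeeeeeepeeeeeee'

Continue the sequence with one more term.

Rewriting the 15 symbols of eeeeeeepeeeeeee one by one yields ee ee ee ee ee ee ee epe ee ee ee ee ee ee ee; concatenated:

eeeeeeeeeeeeeeepeeeeeeeeeeeeeee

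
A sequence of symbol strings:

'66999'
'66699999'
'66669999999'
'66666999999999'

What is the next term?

Term n consists of n+1 6's, followed by 2n+1 9's (n = 1, 2, …).
At n = 5 the blocks have lengths 6, 11.

66666699999999999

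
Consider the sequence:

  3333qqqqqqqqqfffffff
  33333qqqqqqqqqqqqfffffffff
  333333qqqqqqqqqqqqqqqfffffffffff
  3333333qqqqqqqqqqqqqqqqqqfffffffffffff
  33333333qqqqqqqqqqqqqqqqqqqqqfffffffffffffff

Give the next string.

The n-th term is n+1 3's then 3n q's then 2n+1 f's, where the shown terms are n = 3, 4, 5, 6, 7.
For the next term, n = 8, so the run lengths are 9, 24, 17.

333333333qqqqqqqqqqqqqqqqqqqqqqqqfffffffffffffffff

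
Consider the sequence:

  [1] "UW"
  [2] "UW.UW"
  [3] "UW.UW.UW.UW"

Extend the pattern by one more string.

UW.UW.UW.UW.UW.UW.UW.UW

Each string is two copies of the previous one joined by '.'.
One more doubling of UW.UW.UW.UW gives the answer.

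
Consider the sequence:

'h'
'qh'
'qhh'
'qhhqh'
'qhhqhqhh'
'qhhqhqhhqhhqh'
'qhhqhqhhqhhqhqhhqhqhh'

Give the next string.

qhhqhqhhqhhqhqhhqhqhhqhhqhqhhqhhqh

Each term (from the third on) is the previous term followed by the one before it: term 3 = qh·h = qhh.
The next term joins qhhqhqhhqhhqhqhhqhqhh and qhhqhqhhqhhqh.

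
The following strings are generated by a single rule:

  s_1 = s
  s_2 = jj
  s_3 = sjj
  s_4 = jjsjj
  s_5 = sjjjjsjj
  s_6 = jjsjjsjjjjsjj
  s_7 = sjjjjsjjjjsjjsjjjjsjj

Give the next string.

Each term (from the third on) is the two preceding terms concatenated in order: term 3 = s·jj = sjj.
So term 8 is jjsjjsjjjjsjj·sjjjjsjjjjsjjsjjjjsjj.

jjsjjsjjjjsjjsjjjjsjjjjsjjsjjjjsjj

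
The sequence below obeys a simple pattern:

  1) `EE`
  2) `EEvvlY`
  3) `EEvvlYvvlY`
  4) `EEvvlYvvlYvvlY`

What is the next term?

Each term is the previous one with vvlY appended.
Applying this once more to EEvvlYvvlYvvlY:

EEvvlYvvlYvvlYvvlY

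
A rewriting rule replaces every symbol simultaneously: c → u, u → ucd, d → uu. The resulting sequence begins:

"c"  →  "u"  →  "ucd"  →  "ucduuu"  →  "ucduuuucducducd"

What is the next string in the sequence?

Rewriting the 15 symbols of ucduuuucducducd one by one yields ucd u uu ucd ucd ucd ucd u uu ucd u uu ucd u uu; concatenated:

ucduuuucducducducduuuucduuuucduuu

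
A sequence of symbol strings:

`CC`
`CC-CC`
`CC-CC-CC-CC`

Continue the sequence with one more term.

Every step duplicates the string with '-' between the halves.
One more doubling of CC-CC-CC-CC gives the answer.

CC-CC-CC-CC-CC-CC-CC-CC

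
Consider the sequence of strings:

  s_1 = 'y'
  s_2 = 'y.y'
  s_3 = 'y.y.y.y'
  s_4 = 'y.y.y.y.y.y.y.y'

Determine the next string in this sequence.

Every step duplicates the string with '.' between the halves.
Doubling y.y.y.y.y.y.y.y with '.' between the halves:

y.y.y.y.y.y.y.y.y.y.y.y.y.y.y.y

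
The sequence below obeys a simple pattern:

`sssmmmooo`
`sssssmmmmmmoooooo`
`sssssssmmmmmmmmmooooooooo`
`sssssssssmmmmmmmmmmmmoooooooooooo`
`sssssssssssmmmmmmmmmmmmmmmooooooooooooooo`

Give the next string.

sssssssssssssmmmmmmmmmmmmmmmmmmoooooooooooooooooo

Reading off run lengths: s runs 3, 5, 7, 9, 11; m runs 3, 6, 9, 12, 15; o runs 3, 6, 9, 12, 15 — each is linear in n (n = 1, 2, …).
For the next term, n = 6, so the run lengths are 13, 18, 18.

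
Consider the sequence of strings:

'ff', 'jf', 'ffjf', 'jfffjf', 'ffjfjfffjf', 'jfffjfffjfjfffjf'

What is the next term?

ffjfjfffjfjfffjfffjfjfffjf

Each term (from the third on) is the two preceding terms concatenated in order: term 3 = ff·jf = ffjf.
So term 7 is ffjfjfffjf·jfffjfffjfjfffjf.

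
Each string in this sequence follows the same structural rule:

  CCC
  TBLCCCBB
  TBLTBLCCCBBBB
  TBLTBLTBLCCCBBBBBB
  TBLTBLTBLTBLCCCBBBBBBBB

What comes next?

Each term wraps the previous one in TBL on the left and BB on the right.
Applying this once more to TBLTBLTBLTBLCCCBBBBBBBB:

TBLTBLTBLTBLTBLCCCBBBBBBBBBB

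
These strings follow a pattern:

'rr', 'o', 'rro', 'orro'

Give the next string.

rroorro

From term 3 onward, concatenate the second-to-last term with the last: rr·o = rro, o·rro = orro, …
So term 5 is rro·orro.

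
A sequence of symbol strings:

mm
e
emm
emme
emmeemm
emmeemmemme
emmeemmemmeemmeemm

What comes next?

From term 3 onward, concatenate the last term with the second-to-last: e·mm = emm, emm·e = emme, …
The next term joins emmeemmemmeemmeemm and emmeemmemme.

emmeemmemmeemmeemmemmeemmemme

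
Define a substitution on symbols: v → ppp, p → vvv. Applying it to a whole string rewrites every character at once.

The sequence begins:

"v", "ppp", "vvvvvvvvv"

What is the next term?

Apply φ to vvvvvvvvv symbol by symbol: v→ppp, v→ppp, v→ppp, v→ppp, v→ppp, v→ppp, v→ppp, v→ppp, v→ppp; joined: ppp ppp ppp ppp ppp ppp ppp ppp ppp.

ppppppppppppppppppppppppppp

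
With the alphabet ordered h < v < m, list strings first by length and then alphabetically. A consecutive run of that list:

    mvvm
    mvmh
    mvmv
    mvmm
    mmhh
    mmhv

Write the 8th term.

mmvh

Continuing the enumeration 2 steps past mmhv: mmhv → mmhm → (answer).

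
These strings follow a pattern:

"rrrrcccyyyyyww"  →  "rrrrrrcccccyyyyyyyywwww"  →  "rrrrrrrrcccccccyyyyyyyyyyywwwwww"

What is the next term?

Reading off run lengths: r runs 4, 6, 8; c runs 3, 5, 7; y runs 5, 8, 11; w runs 2, 4, 6 — each is linear in n (n = 1, 2, …).
Setting n = 4 gives 10, 9, 14, 8 characters in each block.

rrrrrrrrrrcccccccccyyyyyyyyyyyyyywwwwwwww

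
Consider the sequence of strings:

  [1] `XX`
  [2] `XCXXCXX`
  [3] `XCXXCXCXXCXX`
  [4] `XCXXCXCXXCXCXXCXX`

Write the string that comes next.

Each term is the previous one with XCXXC prepended.
So the next term is XCXXC·XCXXCXCXXCXCXXCXX.

XCXXCXCXXCXCXXCXCXXCXX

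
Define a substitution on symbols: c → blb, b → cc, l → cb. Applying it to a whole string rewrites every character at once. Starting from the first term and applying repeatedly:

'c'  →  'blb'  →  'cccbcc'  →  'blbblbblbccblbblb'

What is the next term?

φ(blbblbblbccblbblb) expands symbol-by-symbol to cc cb cc cc cb cc cc cb cc blb blb cc cb cc cc cb cc; joining the 17 pieces gives the next term.

cccbcccccbcccccbccblbblbcccbcccccbcc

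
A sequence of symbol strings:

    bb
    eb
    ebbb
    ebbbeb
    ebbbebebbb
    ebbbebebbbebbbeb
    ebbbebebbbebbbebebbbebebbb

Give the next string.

From term 3 onward, concatenate the last term with the second-to-last: eb·bb = ebbb, ebbb·eb = ebbbeb, …
Continuing: ebbbebebbbebbbebebbbebebbb · ebbbebebbbebbbeb gives term 8.

ebbbebebbbebbbebebbbebebbbebbbebebbbebbbeb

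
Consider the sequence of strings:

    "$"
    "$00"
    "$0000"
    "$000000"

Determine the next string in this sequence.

The strings grow by a fixed suffix 00 each time.
Applying this once more to $000000:

$00000000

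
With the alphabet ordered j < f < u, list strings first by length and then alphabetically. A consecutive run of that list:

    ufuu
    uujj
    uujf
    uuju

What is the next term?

The successor of uuju increments the rightmost position that isn't already u and resets every position after it to j.

uufj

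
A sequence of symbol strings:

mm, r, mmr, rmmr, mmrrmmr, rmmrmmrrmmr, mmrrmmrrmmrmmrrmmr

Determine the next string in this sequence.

From term 3 onward, concatenate the second-to-last term with the last: mm·r = mmr, r·mmr = rmmr, …
Continuing: rmmrmmrrmmr · mmrrmmrrmmrmmrrmmr gives term 8.

rmmrmmrrmmrmmrrmmrrmmrmmrrmmr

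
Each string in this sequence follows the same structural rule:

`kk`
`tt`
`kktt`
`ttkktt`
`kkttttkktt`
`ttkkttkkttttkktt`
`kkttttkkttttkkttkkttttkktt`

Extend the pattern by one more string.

This is a Fibonacci-style word recurrence s(k) = s(k−2)·s(k−1): e.g. kk·tt = kktt.
The next term joins ttkkttkkttttkktt and kkttttkkttttkkttkkttttkktt.

ttkkttkkttttkkttkkttttkkttttkkttkkttttkktt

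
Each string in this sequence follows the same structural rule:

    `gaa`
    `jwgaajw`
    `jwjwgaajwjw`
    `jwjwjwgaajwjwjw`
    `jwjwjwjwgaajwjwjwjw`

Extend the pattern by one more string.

s(k+1) = jw·s(k)·jw, so each term gains jw as a prefix and jw as a suffix.
Applying this once more to jwjwjwjwgaajwjwjwjw:

jwjwjwjwjwgaajwjwjwjwjw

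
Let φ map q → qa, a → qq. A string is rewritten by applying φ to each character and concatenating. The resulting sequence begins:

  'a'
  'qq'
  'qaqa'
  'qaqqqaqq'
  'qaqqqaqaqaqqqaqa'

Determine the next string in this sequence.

Replace each of the 16 characters of qaqqqaqaqaqqqaqa in place — qa qq qa qa qa qq qa qq qa qq qa qa qa qq qa qq — and concatenate.

qaqqqaqaqaqqqaqqqaqqqaqaqaqqqaqq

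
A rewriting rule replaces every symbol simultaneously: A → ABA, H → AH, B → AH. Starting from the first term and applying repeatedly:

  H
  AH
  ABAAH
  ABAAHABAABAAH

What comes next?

Rewriting the 13 symbols of ABAAHABAABAAH one by one yields ABA AH ABA ABA AH ABA AH ABA ABA AH ABA ABA AH; concatenated:

ABAAHABAABAAHABAAHABAABAAHABAABAAH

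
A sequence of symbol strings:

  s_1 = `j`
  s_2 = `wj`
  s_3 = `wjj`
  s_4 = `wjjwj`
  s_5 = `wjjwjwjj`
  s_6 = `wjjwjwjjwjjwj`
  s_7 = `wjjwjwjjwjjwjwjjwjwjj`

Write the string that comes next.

Each term (from the third on) is the previous term followed by the one before it: term 3 = wj·j = wjj.
So term 8 is wjjwjwjjwjjwjwjjwjwjj·wjjwjwjjwjjwj.

wjjwjwjjwjjwjwjjwjwjjwjjwjwjjwjjwj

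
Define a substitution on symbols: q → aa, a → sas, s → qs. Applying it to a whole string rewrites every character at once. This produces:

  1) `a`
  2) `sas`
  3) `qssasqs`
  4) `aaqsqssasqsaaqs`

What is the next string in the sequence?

Rewriting the 15 symbols of aaqsqssasqsaaqs one by one yields sas sas aa qs aa qs qs sas qs aa qs sas sas aa qs; concatenated:

sassasaaqsaaqsqssasqsaaqssassasaaqs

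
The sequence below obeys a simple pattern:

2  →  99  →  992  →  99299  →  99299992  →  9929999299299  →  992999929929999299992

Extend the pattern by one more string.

9929999299299992999929929999299299

This is a Fibonacci-style word recurrence s(k) = s(k−1)·s(k−2): e.g. 99·2 = 992.
Continuing: 992999929929999299992 · 9929999299299 gives term 8.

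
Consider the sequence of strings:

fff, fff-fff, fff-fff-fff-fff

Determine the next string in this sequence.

s(k+1) = s(k)·-·s(k) — each term doubles the last with '-' between the halves.
Doubling fff-fff-fff-fff with '-' between the halves:

fff-fff-fff-fff-fff-fff-fff-fff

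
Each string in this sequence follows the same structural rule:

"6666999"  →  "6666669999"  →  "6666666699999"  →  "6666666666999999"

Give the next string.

Term n consists of 2n 6's, followed by n+1 9's, where the shown terms are n = 2, 3, 4, 5.
For the next term, n = 6, so the run lengths are 12, 7.

6666666666669999999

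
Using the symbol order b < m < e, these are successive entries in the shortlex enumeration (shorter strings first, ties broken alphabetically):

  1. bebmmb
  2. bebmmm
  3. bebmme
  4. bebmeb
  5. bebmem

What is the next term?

Find the rightmost character of bebmem below e, bump it to the next letter, and reset everything to its right to b.

bebmee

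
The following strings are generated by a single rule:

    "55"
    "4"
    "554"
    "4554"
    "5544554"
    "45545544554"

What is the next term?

554455445545544554

This is a Fibonacci-style word recurrence s(k) = s(k−2)·s(k−1): e.g. 55·4 = 554.
Continuing: 5544554 · 45545544554 gives term 7.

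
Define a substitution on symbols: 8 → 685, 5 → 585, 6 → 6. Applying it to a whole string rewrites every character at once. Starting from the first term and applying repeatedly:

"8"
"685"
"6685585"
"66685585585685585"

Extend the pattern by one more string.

Applying the rule to each of the 17 symbols of 66685585585685585 gives the pieces 6 6 6 685 585 585 685 585 585 685 585 6 685 585 585 685 585, which concatenate to the answer.

6666855855856855855856855856685585585685585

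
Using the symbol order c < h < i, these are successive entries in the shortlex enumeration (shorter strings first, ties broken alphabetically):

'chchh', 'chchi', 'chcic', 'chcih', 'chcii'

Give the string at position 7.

chhch

Stepping forward 2 times from chcii: chcii → chhcc, then the target.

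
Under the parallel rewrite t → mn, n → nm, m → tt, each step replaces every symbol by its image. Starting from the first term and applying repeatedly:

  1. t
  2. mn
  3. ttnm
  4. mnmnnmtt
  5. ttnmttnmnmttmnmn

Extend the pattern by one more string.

Rewriting the 16 symbols of ttnmttnmnmttmnmn one by one yields mn mn nm tt mn mn nm tt nm tt mn mn tt nm tt nm; concatenated:

mnmnnmttmnmnnmttnmttmnmnttnmttnm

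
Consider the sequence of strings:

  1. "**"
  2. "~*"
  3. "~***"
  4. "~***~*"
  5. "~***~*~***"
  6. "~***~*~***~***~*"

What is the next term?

~***~*~***~***~*~***~*~***

This is a Fibonacci-style word recurrence s(k) = s(k−1)·s(k−2): e.g. ~*·** = ~***.
The next term joins ~***~*~***~***~* and ~***~*~***.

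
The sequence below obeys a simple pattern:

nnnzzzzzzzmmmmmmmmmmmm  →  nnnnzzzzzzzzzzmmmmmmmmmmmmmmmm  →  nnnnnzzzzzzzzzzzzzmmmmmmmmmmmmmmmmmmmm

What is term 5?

nnnnnnnzzzzzzzzzzzzzzzzzzzmmmmmmmmmmmmmmmmmmmmmmmmmmmm

The n-th term is n n's then 3n-2 z's then 4n m's, where the shown terms are n = 3, 4, 5.
At n = 7 the blocks have lengths 7, 19, 28.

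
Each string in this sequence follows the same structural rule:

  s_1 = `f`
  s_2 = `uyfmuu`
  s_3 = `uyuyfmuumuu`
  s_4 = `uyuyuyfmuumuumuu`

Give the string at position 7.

Every step adds uy to the front and muu to the end of the previous string.
From uyuyuyfmuumuumuu, 3 further steps: uyuyuyfmuumuumuu → uyuyuyuyfmuumuumuumuu → uyuyuyuyuyfmuumuumuumuumuu → (answer).

uyuyuyuyuyuyfmuumuumuumuumuumuu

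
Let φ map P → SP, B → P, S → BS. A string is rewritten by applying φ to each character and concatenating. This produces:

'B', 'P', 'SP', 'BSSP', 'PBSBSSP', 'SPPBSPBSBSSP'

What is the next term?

Apply φ to SPPBSPBSBSSP symbol by symbol: S→BS, P→SP, P→SP, B→P, S→BS, P→SP, B→P, S→BS, B→P, S→BS, S→BS, P→SP; joined: BS SP SP P BS SP P BS P BS BS SP.

BSSPSPPBSSPPBSPBSBSSP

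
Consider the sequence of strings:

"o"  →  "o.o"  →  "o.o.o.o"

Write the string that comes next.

Every step duplicates the string with '.' between the halves.
One more doubling of o.o.o.o gives the answer.

o.o.o.o.o.o.o.o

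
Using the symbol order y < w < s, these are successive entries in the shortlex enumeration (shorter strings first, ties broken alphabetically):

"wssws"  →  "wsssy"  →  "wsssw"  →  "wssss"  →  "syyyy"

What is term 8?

Continuing the enumeration 3 steps past syyyy: syyyy → syyyw → syyys → (answer).

syywy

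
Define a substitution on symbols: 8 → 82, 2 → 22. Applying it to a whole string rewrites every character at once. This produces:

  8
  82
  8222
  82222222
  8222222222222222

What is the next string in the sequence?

82222222222222222222222222222222

φ(8222222222222222) expands symbol-by-symbol to 82 22 22 22 22 22 22 22 22 22 22 22 22 22 22 22; joining the 16 pieces gives the next term.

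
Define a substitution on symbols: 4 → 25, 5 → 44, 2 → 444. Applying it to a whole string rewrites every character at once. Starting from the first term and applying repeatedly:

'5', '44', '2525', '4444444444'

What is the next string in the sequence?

25252525252525252525

Rewriting each symbol of 4444444444: 4→25, 4→25, 4→25, 4→25, 4→25, 4→25, 4→25, 4→25, 4→25, 4→25, which concatenates to 25 25 25 25 25 25 25 25 25 25.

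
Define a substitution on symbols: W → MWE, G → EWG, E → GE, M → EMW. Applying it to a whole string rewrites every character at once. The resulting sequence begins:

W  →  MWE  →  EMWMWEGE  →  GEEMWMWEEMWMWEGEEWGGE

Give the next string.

Rewriting the 21 symbols of GEEMWMWEEMWMWEGEEWGGE one by one yields EWG GE GE EMW MWE EMW MWE GE GE EMW MWE EMW MWE GE EWG GE GE MWE EWG EWG GE; concatenated:

EWGGEGEEMWMWEEMWMWEGEGEEMWMWEEMWMWEGEEWGGEGEMWEEWGEWGGE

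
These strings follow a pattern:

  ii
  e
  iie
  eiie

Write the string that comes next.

This is a Fibonacci-style word recurrence s(k) = s(k−2)·s(k−1): e.g. ii·e = iie.
The next term joins iie and eiie.

iieeiie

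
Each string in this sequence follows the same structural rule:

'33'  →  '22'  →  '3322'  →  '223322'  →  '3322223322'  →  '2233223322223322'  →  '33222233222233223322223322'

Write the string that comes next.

From term 3 onward, concatenate the second-to-last term with the last: 33·22 = 3322, 22·3322 = 223322, …
The next term joins 2233223322223322 and 33222233222233223322223322.

223322332222332233222233222233223322223322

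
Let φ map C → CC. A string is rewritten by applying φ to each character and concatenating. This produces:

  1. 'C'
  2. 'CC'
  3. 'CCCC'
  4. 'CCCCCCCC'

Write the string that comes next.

Rewriting each symbol of CCCCCCCC: C→CC, C→CC, C→CC, C→CC, C→CC, C→CC, C→CC, C→CC, which concatenates to CC CC CC CC CC CC CC CC.

CCCCCCCCCCCCCCCC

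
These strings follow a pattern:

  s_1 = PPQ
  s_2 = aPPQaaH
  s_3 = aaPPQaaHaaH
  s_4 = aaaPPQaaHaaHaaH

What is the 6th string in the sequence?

Each term wraps the previous one in a on the left and aaH on the right.
From aaaPPQaaHaaHaaH, 2 further steps: aaaPPQaaHaaHaaH → aaaaPPQaaHaaHaaHaaH → (answer).

aaaaaPPQaaHaaHaaHaaHaaH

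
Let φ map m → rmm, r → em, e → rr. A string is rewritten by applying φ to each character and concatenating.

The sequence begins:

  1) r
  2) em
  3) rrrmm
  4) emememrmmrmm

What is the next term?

rrrmmrrrmmrrrmmemrmmrmmemrmmrmm

Rewriting each symbol of emememrmmrmm: e→rr, m→rmm, e→rr, m→rmm, e→rr, m→rmm, r→em, m→rmm, m→rmm, r→em, m→rmm, m→rmm, which concatenates to rr rmm rr rmm rr rmm em rmm rmm em rmm rmm.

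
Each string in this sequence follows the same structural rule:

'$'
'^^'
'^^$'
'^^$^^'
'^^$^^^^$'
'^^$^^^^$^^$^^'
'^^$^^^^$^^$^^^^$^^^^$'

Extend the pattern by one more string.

This is a Fibonacci-style word recurrence s(k) = s(k−1)·s(k−2): e.g. ^^·$ = ^^$.
The next term joins ^^$^^^^$^^$^^^^$^^^^$ and ^^$^^^^$^^$^^.

^^$^^^^$^^$^^^^$^^^^$^^$^^^^$^^$^^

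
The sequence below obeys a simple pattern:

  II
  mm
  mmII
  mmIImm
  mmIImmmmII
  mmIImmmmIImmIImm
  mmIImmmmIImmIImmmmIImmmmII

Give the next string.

From term 3 onward, concatenate the last term with the second-to-last: mm·II = mmII, mmII·mm = mmIImm, …
The next term joins mmIImmmmIImmIImmmmIImmmmII and mmIImmmmIImmIImm.

mmIImmmmIImmIImmmmIImmmmIImmIImmmmIImmIImm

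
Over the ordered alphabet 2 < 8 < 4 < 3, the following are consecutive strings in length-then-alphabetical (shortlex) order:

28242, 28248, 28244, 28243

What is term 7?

Advancing 3 positions from 28243 through 28243 → 28232 → 28238 reaches term 7.

28234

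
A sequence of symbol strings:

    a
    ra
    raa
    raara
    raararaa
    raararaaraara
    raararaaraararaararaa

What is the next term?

raararaaraararaararaaraararaaraara

From term 3 onward, concatenate the last term with the second-to-last: ra·a = raa, raa·ra = raara, …
Continuing: raararaaraararaararaa · raararaaraara gives term 8.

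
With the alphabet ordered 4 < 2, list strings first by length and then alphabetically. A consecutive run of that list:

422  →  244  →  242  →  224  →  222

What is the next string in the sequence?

4444

After 222 the length-3 strings are exhausted; the first length-4 string is 4 copies of 4.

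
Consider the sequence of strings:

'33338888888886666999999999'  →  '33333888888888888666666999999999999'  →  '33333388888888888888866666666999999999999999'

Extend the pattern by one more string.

33333338888888888888888886666666666999999999999999999

The n-th term is n+1 3's then 3n 8's then 2n-2 6's then 3n 9's, where the shown terms are n = 3, 4, 5.
At n = 6 the blocks have lengths 7, 18, 10, 18.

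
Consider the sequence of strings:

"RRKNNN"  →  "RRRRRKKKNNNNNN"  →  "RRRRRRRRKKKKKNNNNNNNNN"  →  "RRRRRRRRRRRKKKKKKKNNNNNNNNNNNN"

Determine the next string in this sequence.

RRRRRRRRRRRRRRKKKKKKKKKNNNNNNNNNNNNNNN

Term n consists of 3n-1 R's, followed by 2n-1 K's, followed by 3n N's (n = 1, 2, …).
At n = 5 the blocks have lengths 14, 9, 15.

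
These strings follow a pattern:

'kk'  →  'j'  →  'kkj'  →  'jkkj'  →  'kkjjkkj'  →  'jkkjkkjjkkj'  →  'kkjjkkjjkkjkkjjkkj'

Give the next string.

This is a Fibonacci-style word recurrence s(k) = s(k−2)·s(k−1): e.g. kk·j = kkj.
Continuing: jkkjkkjjkkj · kkjjkkjjkkjkkjjkkj gives term 8.

jkkjkkjjkkjkkjjkkjjkkjkkjjkkj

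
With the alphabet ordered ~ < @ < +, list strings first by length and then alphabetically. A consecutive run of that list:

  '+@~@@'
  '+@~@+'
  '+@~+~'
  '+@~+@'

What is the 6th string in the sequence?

Advancing 2 positions from +@~+@ through +@~+@ → +@~++ reaches term 6.

+@@~~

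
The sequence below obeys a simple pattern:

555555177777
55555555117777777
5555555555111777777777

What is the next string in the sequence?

555555555555111177777777777

Reading off run lengths: 5 runs 6, 8, 10; 1 runs 1, 2, 3; 7 runs 5, 7, 9 — each is linear in n, where the shown terms are n = 2, 3, 4.
At n = 5 the blocks have lengths 12, 4, 11.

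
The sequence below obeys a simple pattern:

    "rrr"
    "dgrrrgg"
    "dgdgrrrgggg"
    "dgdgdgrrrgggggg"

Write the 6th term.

dgdgdgdgdgrrrgggggggggg

Each term wraps the previous one in dg on the left and gg on the right.
From dgdgdgrrrgggggg, 2 further steps: dgdgdgrrrgggggg → dgdgdgdgrrrgggggggg → (answer).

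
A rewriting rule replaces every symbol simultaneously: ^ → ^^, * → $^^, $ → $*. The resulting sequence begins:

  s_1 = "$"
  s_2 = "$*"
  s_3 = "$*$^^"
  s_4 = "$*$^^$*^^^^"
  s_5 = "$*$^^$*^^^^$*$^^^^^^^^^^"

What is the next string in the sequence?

$*$^^$*^^^^$*$^^^^^^^^^^$*$^^$*^^^^^^^^^^^^^^^^^^^^

Applying the rule to each of the 24 symbols of $*$^^$*^^^^$*$^^^^^^^^^^ gives the pieces $* $^^ $* ^^ ^^ $* $^^ ^^ ^^ ^^ ^^ $* $^^ $* ^^ ^^ ^^ ^^ ^^ ^^ ^^ ^^ ^^ ^^, which concatenate to the answer.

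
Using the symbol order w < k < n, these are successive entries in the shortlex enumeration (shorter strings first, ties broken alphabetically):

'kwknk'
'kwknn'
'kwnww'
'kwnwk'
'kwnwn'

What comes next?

kwnkw

The successor of kwnwn increments the rightmost position that isn't already n and resets every position after it to w.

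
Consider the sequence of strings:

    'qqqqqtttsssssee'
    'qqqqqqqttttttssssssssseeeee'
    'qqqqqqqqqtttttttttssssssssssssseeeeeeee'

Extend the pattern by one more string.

Reading off run lengths: q runs 5, 7, 9; t runs 3, 6, 9; s runs 5, 9, 13; e runs 2, 5, 8 — each is linear in n (n = 1, 2, …).
At n = 4 the blocks have lengths 11, 12, 17, 11.

qqqqqqqqqqqttttttttttttssssssssssssssssseeeeeeeeeee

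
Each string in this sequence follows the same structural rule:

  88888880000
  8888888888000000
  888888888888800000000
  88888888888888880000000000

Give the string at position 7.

Term n consists of 3n+1 8's, followed by 2n 0's, where the shown terms are n = 2, 3, 4, 5.
Setting n = 8 gives 25, 16 characters in each block.

88888888888888888888888880000000000000000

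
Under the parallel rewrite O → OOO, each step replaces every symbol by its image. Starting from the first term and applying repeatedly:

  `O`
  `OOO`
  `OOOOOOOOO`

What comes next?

OOOOOOOOOOOOOOOOOOOOOOOOOOO

Expanding OOOOOOOOO: O→OOO, O→OOO, O→OOO, O→OOO, O→OOO, O→OOO, O→OOO, O→OOO, O→OOO. Concatenated: OOO OOO OOO OOO OOO OOO OOO OOO OOO.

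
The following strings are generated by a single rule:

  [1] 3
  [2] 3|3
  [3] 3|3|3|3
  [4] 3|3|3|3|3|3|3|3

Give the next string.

Every step duplicates the string with '|' between the halves.
Doubling 3|3|3|3|3|3|3|3 with '|' between the halves:

3|3|3|3|3|3|3|3|3|3|3|3|3|3|3|3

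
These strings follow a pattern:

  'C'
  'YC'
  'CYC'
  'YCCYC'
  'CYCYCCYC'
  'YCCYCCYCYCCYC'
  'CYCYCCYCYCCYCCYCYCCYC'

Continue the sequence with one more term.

YCCYCCYCYCCYCCYCYCCYCYCCYCCYCYCCYC

Each term (from the third on) is the two preceding terms concatenated in order: term 3 = C·YC = CYC.
Continuing: YCCYCCYCYCCYC · CYCYCCYCYCCYCCYCYCCYC gives term 8.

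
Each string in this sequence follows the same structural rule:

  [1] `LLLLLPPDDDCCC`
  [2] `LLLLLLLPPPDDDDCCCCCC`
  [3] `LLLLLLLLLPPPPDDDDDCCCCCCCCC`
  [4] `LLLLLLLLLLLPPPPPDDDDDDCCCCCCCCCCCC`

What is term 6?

Each string has the form L^{2n+3} P^{n+1} D^{n+2} C^{3n} (n = 1, 2, …).
Setting n = 6 gives 15, 7, 8, 18 characters in each block.

LLLLLLLLLLLLLLLPPPPPPPDDDDDDDDCCCCCCCCCCCCCCCCCC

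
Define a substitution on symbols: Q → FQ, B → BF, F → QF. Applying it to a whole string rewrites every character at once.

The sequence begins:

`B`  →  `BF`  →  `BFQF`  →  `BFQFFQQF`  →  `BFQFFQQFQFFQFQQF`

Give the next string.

Replace each of the 16 characters of BFQFFQQFQFFQFQQF in place — BF QF FQ QF QF FQ FQ QF FQ QF QF FQ QF FQ FQ QF — and concatenate.

BFQFFQQFQFFQFQQFFQQFQFFQQFFQFQQF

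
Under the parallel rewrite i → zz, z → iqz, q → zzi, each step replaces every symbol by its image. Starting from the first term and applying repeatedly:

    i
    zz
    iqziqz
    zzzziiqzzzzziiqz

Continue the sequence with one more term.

iqziqziqziqzzzzzzziiqziqziqziqziqzzzzzzziiqz

Applying the rule to each of the 16 symbols of zzzziiqzzzzziiqz gives the pieces iqz iqz iqz iqz zz zz zzi iqz iqz iqz iqz iqz zz zz zzi iqz, which concatenate to the answer.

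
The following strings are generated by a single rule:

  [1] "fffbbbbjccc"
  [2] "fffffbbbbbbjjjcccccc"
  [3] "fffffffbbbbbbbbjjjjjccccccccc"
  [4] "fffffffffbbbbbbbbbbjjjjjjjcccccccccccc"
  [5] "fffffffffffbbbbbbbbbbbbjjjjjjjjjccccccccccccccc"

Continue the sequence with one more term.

fffffffffffffbbbbbbbbbbbbbbjjjjjjjjjjjcccccccccccccccccc

The n-th term is 2n+1 f's then 2n+2 b's then 2n-1 j's then 3n c's (n = 1, 2, …).
At n = 6 the blocks have lengths 13, 14, 11, 18.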